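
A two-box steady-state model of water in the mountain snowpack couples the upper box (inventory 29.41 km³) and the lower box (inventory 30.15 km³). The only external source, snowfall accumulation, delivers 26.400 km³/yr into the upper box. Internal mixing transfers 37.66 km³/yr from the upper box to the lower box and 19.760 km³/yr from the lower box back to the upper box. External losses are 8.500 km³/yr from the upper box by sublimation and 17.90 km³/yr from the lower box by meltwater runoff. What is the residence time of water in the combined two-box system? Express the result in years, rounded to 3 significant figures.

2.26 yr

For the system as a whole, the A↔B exchange is internal and contributes nothing to the throughput; only the external sinks remove mass.
M_total = 29.41 + 30.15 = 59.560 km³.
ΣF_external_out = 8.500 + 17.90 = 26.400 km³/yr.
τ = M_total / ΣF_ext = 59.560 / 26.400 = 2.256 yr.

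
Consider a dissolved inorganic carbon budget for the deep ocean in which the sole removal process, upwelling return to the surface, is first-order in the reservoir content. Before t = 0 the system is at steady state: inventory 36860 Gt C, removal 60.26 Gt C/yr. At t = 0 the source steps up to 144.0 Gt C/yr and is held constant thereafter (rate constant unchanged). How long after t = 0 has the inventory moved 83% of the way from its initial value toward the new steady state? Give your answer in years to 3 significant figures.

τ = M₀/F₀ = 36860/60.26 = 611.7 yr.
The remaining gap fraction is e^(−t/τ); 83% covered ⇒ e^(−t/τ) = 0.170.
t = −τ ln(0.170) = 611.7 × 1.772 = 1084 yr.

1080 yr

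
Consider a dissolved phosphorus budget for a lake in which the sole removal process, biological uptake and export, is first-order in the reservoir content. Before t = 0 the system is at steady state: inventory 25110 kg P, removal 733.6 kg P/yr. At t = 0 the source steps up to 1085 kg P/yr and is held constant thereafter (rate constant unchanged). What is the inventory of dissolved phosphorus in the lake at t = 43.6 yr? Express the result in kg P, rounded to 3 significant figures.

The sink rate constant is k = F₀/M₀ = 733.6/25110 = 0.02922 yr⁻¹.
Solving dM/dt = F₁ − kM with M(0) = M₀ gives M(t) = F₁/k + (M₀ − F₁/k)·e^(−kt).
F₁/k = 1085/0.02922 = 37138 kg P; kt = 0.02922 × 43.6 = 1.274, e^(−kt) = 0.2798.
M(43.6) = 37138 + (25110 − 37138) × 0.2798 = 37138 − 3365 = 33773 kg P.

33800 kg P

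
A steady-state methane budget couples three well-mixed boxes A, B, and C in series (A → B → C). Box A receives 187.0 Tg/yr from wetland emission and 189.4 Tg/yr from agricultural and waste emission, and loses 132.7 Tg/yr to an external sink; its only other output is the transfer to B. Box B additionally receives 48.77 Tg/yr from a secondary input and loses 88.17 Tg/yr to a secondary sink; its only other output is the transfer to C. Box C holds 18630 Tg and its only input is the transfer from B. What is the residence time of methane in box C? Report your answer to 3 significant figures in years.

91.2 yr

Box A: F(A→B) = (187.0 + 189.4) − 132.7 = 243.70 Tg/yr.
Box B: F(B→C) = (243.70 + 48.77) − 88.17 = 204.30 Tg/yr.
Box C throughput = its input = 204.30 Tg/yr; τ = 18630 / 204.30 = 91.19 yr.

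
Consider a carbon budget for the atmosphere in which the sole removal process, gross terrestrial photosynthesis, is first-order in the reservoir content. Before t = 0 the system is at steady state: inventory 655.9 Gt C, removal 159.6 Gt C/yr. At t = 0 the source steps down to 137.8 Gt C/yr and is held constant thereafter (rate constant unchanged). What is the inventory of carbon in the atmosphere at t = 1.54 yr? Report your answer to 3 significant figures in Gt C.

The sink rate constant is k = F₀/M₀ = 159.6/655.9 = 0.2433 yr⁻¹.
Solving dM/dt = F₁ − kM with M(0) = M₀ gives M(t) = F₁/k + (M₀ − F₁/k)·e^(−kt).
F₁/k = 137.8/0.2433 = 566.31 Gt C; kt = 0.2433 × 1.54 = 0.3747, e^(−kt) = 0.6875.
M(1.54) = 566.31 + (655.9 − 566.31) × 0.6875 = 566.31 + 61.59 = 627.90 Gt C.

628 Gt C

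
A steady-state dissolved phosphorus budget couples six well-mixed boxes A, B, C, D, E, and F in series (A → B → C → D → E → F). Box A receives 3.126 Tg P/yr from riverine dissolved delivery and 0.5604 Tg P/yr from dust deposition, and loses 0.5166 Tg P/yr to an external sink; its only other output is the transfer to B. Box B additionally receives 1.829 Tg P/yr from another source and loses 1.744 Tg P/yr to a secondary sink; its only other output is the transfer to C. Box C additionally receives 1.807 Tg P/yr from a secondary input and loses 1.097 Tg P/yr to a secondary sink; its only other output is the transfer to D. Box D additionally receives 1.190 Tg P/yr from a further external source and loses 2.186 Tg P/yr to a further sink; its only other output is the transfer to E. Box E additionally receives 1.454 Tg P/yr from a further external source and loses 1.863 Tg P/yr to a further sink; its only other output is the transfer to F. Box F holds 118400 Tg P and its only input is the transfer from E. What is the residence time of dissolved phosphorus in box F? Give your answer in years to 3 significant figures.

Box A: F(A→B) = (3.126 + 0.5604) − 0.5166 = 3.1698 Tg P/yr.
Box B: F(B→C) = (3.1698 + 1.829) − 1.744 = 3.2548 Tg P/yr.
Box C: F(C→D) = (3.2548 + 1.807) − 1.097 = 3.9648 Tg P/yr.
Box D: F(D→E) = (3.9648 + 1.190) − 2.186 = 2.9688 Tg P/yr.
Box E: F(E→F) = (2.9688 + 1.454) − 1.863 = 2.5598 Tg P/yr.
Box F throughput = its input = 2.5598 Tg P/yr; τ = 118400 / 2.5598 = 46250 yr.

46300 yr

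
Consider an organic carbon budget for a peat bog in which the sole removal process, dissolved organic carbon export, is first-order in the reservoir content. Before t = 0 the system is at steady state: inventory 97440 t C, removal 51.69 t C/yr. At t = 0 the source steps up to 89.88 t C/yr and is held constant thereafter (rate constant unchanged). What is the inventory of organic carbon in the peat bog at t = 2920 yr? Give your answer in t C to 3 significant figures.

The sink rate constant is k = F₀/M₀ = 51.69/97440 = 0.0005305 yr⁻¹.
Solving dM/dt = F₁ − kM with M(0) = M₀ gives M(t) = F₁/k + (M₀ − F₁/k)·e^(−kt).
F₁/k = 89.88/0.0005305 = 169430 t C; kt = 0.0005305 × 2920 = 1.549, e^(−kt) = 0.2125.
M(2920) = 169430 + (97440 − 169430) × 0.2125 = 169430 − 15300 = 154140 t C.

154000 t C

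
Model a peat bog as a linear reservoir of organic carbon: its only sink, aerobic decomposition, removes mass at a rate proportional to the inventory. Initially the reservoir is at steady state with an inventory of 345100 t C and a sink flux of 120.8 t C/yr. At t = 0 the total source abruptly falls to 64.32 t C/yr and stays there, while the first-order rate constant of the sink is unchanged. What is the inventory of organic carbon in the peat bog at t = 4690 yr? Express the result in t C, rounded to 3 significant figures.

τ = M₀/F₀ = 345100/120.8 = 2857 yr; rate constant k = 1/τ.
New steady state M_∞ = F₁/k = F₁·τ = 64.32 × 2857 = 183750 t C.
M(t) = M_∞ + (M₀ − M_∞)·e^(−t/τ); t/τ = 4690/2857 = 1.642, so e^(−t/τ) = 0.1936.
M(t) = 183750 + 161400 × 0.1936 = 214990 t C.

215000 t C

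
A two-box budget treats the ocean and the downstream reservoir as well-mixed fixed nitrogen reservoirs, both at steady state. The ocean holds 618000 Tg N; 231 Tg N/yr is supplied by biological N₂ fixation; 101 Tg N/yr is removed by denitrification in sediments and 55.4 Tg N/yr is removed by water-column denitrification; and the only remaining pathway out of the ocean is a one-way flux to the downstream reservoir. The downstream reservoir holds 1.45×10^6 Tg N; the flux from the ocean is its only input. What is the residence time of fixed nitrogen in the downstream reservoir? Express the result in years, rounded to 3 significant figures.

Balance the ocean: ΣF_in = 231.00 Tg N/yr.
Flux to the downstream reservoir = ΣF_in − (101 + 55.4) = 74.600 Tg N/yr.
At steady state the output of the downstream reservoir equals its input, 74.600 Tg N/yr.
τ = M / F = 1.45×10^6 / 74.600 = 19440 yr.

19400 yr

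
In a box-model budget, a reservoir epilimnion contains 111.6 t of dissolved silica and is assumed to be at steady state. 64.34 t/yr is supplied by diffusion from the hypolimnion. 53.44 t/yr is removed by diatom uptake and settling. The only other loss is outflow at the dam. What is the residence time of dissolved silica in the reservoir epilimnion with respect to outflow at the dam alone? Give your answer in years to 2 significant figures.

At steady state ΣF_in = ΣF_out.
ΣF_in = 64.340 t/yr.
Outflow at the dam flux = ΣF_in − (53.44) = 64.340 − 53.44 = 10.90 t/yr.
τ = M / F = 111.6 / 10.90 = 10.24 yr.

10 yr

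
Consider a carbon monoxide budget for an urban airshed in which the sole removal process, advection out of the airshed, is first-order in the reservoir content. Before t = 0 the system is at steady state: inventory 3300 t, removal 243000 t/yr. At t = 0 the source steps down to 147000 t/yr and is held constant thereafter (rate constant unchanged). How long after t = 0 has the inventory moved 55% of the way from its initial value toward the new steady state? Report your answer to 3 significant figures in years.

τ = M₀/F₀ = 3300/243000 = 0.01358 yr.
The remaining gap fraction is e^(−t/τ); 55% covered ⇒ e^(−t/τ) = 0.450.
t = −τ ln(0.450) = 0.01358 × 0.7985 = 0.01084 yr.

0.0108 yr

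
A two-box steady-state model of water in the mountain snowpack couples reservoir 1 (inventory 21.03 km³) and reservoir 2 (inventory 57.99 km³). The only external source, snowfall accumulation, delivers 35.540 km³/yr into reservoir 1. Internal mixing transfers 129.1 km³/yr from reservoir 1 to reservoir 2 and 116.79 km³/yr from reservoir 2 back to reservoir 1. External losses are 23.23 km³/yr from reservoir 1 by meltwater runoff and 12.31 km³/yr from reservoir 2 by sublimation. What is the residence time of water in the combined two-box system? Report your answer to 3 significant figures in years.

Residence time in the combined system uses the total inventory and the total *external* removal — internal exchanges between the two boxes cancel.
M_total = 21.03 + 57.99 = 79.020 km³.
ΣF_external_out = 23.23 + 12.31 = 35.540 km³/yr.
τ = M_total / ΣF_ext = 79.020 / 35.540 = 2.223 yr.

2.22 yr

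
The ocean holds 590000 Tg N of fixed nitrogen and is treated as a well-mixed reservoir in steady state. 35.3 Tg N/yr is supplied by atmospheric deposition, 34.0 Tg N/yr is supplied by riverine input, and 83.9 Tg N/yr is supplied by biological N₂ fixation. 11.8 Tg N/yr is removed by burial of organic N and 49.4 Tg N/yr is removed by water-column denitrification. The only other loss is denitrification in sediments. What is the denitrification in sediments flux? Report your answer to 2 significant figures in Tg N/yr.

At steady state ΣF_in = ΣF_out.
ΣF_in = 35.3 + 34.0 + 83.9 = 153.20 Tg N/yr.
Denitrification in sediments flux = ΣF_in − (11.8 + 49.4) = 153.20 − 61.20 = 92.00 Tg N/yr.

92 Tg N/yr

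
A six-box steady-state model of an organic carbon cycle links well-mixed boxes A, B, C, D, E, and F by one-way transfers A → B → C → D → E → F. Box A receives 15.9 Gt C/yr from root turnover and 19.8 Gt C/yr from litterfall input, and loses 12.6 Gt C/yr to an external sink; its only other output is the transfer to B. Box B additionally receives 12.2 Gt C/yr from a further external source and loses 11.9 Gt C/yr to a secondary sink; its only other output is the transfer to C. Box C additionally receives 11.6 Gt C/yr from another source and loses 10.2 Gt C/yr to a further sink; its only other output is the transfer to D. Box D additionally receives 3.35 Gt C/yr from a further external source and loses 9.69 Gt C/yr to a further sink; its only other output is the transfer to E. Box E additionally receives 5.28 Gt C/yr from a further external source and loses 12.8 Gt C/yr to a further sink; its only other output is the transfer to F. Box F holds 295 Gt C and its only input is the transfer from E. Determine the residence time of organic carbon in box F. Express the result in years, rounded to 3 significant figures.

27.0 yr

Box A: F(A→B) = (15.9 + 19.8) − 12.6 = 23.100 Gt C/yr.
Box B: F(B→C) = (23.100 + 12.2) − 11.9 = 23.400 Gt C/yr.
Box C: F(C→D) = (23.400 + 11.6) − 10.2 = 24.800 Gt C/yr.
Box D: F(D→E) = (24.800 + 3.35) − 9.69 = 18.460 Gt C/yr.
Box E: F(E→F) = (18.460 + 5.28) − 12.8 = 10.940 Gt C/yr.
Box F throughput = its input = 10.940 Gt C/yr; τ = 295 / 10.940 = 26.97 yr.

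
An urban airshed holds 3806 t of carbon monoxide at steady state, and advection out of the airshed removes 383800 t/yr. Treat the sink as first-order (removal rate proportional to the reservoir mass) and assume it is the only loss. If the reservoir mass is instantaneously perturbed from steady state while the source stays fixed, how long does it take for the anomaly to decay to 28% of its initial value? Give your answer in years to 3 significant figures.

For a linear reservoir the anomaly decays as exp(−t/τ) with τ = M/F = 3806/383800 = 0.009917 yr.
exp(−t/τ) = 0.28 ⇒ t = −τ ln(0.28) = 0.009917 × 1.273 = 0.01262 yr.

0.0126 yr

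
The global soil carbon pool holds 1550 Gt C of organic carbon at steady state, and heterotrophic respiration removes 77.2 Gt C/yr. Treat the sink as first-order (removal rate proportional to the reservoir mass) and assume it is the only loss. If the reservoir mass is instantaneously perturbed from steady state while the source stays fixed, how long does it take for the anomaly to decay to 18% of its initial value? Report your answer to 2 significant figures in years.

34 yr

For a linear reservoir the anomaly decays as exp(−t/τ) with τ = M/F = 1550/77.2 = 20.08 yr.
exp(−t/τ) = 0.18 ⇒ t = −τ ln(0.18) = 20.08 × 1.715 = 34.43 yr.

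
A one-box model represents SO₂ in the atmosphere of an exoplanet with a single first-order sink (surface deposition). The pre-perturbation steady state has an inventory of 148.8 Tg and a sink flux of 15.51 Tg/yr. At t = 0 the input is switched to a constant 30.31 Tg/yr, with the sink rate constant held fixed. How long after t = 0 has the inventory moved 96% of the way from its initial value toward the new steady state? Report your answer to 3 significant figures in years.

τ = M₀/F₀ = 148.8/15.51 = 9.594 yr.
The remaining gap fraction is e^(−t/τ); 96% covered ⇒ e^(−t/τ) = 0.0400.
t = −τ ln(0.0400) = 9.594 × 3.219 = 30.88 yr.

30.9 yr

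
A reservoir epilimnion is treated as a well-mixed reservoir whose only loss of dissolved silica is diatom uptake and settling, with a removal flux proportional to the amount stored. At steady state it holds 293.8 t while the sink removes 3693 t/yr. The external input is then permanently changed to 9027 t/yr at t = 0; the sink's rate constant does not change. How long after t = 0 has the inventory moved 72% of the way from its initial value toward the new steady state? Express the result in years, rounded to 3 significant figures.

τ = M₀/F₀ = 293.8/3693 = 0.07956 yr.
The remaining gap fraction is e^(−t/τ); 72% covered ⇒ e^(−t/τ) = 0.280.
t = −τ ln(0.280) = 0.07956 × 1.273 = 0.1013 yr.

0.101 yr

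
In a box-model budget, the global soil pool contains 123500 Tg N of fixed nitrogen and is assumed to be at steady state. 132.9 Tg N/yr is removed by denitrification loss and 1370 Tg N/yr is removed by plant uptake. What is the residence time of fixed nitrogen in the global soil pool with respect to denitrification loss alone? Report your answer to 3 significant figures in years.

929 yr

Residence time with respect to a single sink: τ = M / F_sink.
τ = 123500 / 132.9 = 929.3 yr.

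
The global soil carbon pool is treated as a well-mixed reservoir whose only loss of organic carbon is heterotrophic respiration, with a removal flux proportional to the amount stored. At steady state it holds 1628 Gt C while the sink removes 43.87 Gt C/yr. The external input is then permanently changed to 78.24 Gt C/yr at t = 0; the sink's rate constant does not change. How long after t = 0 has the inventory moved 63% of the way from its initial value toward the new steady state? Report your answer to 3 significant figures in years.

36.9 yr

τ = M₀/F₀ = 1628/43.87 = 37.11 yr.
The remaining gap fraction is e^(−t/τ); 63% covered ⇒ e^(−t/τ) = 0.370.
t = −τ ln(0.370) = 37.11 × 0.9943 = 36.90 yr.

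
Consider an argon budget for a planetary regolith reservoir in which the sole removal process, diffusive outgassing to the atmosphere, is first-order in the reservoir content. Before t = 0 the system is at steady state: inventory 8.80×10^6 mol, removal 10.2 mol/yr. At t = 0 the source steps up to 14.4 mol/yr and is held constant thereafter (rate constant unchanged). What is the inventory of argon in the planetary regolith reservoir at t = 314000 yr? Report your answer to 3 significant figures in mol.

τ = M₀/F₀ = 8.80×10^6/10.2 = 862700 yr; rate constant k = 1/τ.
New steady state M_∞ = F₁/k = F₁·τ = 14.4 × 862700 = 1.2424×10^7 mol.
M(t) = M_∞ + (M₀ − M_∞)·e^(−t/τ); t/τ = 314000/862700 = 0.3640, so e^(−t/τ) = 0.6949.
M(t) = 1.2424×10^7 − 3.624×10^6 × 0.6949 = 9.9055×10^6 mol.

9.91×10^6 mol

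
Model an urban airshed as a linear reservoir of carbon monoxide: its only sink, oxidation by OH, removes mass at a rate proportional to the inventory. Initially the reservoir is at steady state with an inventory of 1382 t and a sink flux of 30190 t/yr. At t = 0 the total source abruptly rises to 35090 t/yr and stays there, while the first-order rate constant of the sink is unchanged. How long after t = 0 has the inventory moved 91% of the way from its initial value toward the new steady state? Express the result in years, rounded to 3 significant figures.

0.110 yr

τ = M₀/F₀ = 1382/30190 = 0.04578 yr.
The remaining gap fraction is e^(−t/τ); 91% covered ⇒ e^(−t/τ) = 0.0900.
t = −τ ln(0.0900) = 0.04578 × 2.408 = 0.1102 yr.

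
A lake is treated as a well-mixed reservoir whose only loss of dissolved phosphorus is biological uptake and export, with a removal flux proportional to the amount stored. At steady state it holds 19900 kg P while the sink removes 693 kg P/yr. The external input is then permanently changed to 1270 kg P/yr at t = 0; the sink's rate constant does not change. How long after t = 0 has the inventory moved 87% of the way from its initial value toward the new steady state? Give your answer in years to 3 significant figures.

τ = M₀/F₀ = 19900/693 = 28.72 yr.
The remaining gap fraction is e^(−t/τ); 87% covered ⇒ e^(−t/τ) = 0.130.
t = −τ ln(0.130) = 28.72 × 2.040 = 58.59 yr.

58.6 yr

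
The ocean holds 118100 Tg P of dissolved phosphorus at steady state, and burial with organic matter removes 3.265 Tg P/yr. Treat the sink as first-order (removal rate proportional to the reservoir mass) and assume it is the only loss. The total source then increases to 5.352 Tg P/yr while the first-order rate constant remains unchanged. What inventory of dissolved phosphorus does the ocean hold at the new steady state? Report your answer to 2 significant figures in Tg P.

Rate constant k = F/M = 3.265 / 118100 = 2.765×10^-5 yr⁻¹.
At the new steady state, source = k·M_new ⇒ M_new = 5.352 / 2.765×10^-5 = 193600 Tg P.
(Equivalently M_new = M × F_new/F_old = 118100 × 5.352/3.265.)

190000 Tg P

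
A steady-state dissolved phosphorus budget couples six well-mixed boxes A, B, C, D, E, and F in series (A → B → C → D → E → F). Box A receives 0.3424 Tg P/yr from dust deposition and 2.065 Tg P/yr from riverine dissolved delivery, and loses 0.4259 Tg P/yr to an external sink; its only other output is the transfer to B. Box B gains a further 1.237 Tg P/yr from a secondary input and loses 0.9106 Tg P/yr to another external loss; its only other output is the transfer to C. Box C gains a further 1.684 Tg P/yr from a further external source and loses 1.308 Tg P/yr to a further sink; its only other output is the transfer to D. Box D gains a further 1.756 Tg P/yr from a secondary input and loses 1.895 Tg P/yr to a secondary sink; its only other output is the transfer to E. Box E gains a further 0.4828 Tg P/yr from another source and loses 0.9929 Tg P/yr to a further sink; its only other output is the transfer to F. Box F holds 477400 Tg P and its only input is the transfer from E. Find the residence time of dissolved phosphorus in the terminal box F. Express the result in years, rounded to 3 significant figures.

235000 yr

Box A: F(A→B) = (0.3424 + 2.065) − 0.4259 = 1.9815 Tg P/yr.
Box B: F(B→C) = (1.9815 + 1.237) − 0.9106 = 2.3079 Tg P/yr.
Box C: F(C→D) = (2.3079 + 1.684) − 1.308 = 2.6839 Tg P/yr.
Box D: F(D→E) = (2.6839 + 1.756) − 1.895 = 2.5449 Tg P/yr.
Box E: F(E→F) = (2.5449 + 0.4828) − 0.9929 = 2.0348 Tg P/yr.
Box F throughput = its input = 2.0348 Tg P/yr; τ = 477400 / 2.0348 = 234600 yr.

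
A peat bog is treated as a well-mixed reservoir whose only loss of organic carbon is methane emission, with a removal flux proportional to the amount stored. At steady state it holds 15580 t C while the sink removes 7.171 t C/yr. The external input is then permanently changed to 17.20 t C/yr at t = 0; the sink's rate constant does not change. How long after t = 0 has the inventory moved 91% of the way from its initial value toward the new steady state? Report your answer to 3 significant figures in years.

τ = M₀/F₀ = 15580/7.171 = 2173 yr.
The remaining gap fraction is e^(−t/τ); 91% covered ⇒ e^(−t/τ) = 0.0900.
t = −τ ln(0.0900) = 2173 × 2.408 = 5232 yr.

5230 yr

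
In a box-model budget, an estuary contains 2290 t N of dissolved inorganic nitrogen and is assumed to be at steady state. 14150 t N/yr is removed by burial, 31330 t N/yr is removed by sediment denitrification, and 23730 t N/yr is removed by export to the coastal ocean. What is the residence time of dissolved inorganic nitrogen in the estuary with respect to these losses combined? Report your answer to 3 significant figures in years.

Total removal = 14150 + 31330 + 23730 = 69210 t N/yr.
τ = M / ΣF_out = 2290 / 69210 = 0.03309 yr.

0.0331 yr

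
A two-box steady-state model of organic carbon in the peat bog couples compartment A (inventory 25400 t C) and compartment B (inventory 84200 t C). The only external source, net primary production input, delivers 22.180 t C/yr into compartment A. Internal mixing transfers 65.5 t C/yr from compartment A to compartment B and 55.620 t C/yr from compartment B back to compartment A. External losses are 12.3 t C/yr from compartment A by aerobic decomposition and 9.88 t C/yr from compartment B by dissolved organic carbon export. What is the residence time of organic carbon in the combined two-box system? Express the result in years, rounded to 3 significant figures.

4940 yr

Treat the two boxes together as one reservoir: the mixing fluxes between them are internal recycling, so τ = ΣM / Σ(external losses).
M_total = 25400 + 84200 = 109600 t C.
ΣF_external_out = 12.3 + 9.88 = 22.180 t C/yr.
τ = M_total / ΣF_ext = 109600 / 22.180 = 4941 yr.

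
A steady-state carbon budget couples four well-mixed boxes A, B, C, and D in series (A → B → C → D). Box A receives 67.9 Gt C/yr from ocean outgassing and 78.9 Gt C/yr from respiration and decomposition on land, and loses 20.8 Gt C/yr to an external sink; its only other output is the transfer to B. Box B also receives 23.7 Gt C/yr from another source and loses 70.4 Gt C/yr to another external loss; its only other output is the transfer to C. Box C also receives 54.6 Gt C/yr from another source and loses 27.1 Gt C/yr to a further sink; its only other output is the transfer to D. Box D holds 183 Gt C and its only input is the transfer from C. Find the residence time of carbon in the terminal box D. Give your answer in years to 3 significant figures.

Box A: F(A→B) = (67.9 + 78.9) − 20.8 = 126.00 Gt C/yr.
Box B: F(B→C) = (126.00 + 23.7) − 70.4 = 79.300 Gt C/yr.
Box C: F(C→D) = (79.300 + 54.6) − 27.1 = 106.80 Gt C/yr.
Box D throughput = its input = 106.80 Gt C/yr; τ = 183 / 106.80 = 1.713 yr.

1.71 yr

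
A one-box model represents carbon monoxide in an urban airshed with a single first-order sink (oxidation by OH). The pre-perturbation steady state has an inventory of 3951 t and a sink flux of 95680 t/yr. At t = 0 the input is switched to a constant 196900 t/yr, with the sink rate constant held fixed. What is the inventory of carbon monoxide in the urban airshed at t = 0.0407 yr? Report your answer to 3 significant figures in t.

The sink rate constant is k = F₀/M₀ = 95680/3951 = 24.22 yr⁻¹.
Solving dM/dt = F₁ − kM with M(0) = M₀ gives M(t) = F₁/k + (M₀ − F₁/k)·e^(−kt).
F₁/k = 196900/24.22 = 8130.8 t; kt = 24.22 × 0.0407 = 0.9856, e^(−kt) = 0.3732.
M(0.0407) = 8130.8 + (3951 − 8130.8) × 0.3732 = 8130.8 − 1560 = 6570.8 t.

6570 t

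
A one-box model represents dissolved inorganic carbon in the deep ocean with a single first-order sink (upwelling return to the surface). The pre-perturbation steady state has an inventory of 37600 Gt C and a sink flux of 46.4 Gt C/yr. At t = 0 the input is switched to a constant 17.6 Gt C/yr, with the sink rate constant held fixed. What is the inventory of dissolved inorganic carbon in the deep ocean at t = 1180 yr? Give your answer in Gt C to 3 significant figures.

τ = M₀/F₀ = 37600/46.4 = 810.3 yr; rate constant k = 1/τ.
New steady state M_∞ = F₁/k = F₁·τ = 17.6 × 810.3 = 14262 Gt C.
M(t) = M_∞ + (M₀ − M_∞)·e^(−t/τ); t/τ = 1180/810.3 = 1.456, so e^(−t/τ) = 0.2331.
M(t) = 14262 + 23340 × 0.2331 = 19703 Gt C.

19700 Gt C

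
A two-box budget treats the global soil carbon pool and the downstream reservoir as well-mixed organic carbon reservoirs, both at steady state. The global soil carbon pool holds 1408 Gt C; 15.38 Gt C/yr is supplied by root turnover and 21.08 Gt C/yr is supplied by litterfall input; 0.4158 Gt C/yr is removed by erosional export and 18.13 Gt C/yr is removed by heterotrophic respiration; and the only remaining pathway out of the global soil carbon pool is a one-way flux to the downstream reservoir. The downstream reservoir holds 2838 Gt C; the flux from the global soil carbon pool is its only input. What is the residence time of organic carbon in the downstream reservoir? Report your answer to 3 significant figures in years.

Balance the global soil carbon pool: ΣF_in = 15.38 + 21.08 = 36.460 Gt C/yr.
Flux to the downstream reservoir = ΣF_in − (0.4158 + 18.13) = 17.914 Gt C/yr.
At steady state the output of the downstream reservoir equals its input, 17.914 Gt C/yr.
τ = M / F = 2838 / 17.914 = 158.4 yr.

158 yr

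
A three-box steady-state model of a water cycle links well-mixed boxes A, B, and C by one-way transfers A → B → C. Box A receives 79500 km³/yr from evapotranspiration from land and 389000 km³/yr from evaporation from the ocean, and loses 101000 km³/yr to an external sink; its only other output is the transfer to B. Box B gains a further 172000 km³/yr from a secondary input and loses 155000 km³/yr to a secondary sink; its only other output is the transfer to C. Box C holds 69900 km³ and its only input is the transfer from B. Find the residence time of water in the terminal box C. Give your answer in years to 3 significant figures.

Box A: F(A→B) = (79500 + 389000) − 101000 = 367500 km³/yr.
Box B: F(B→C) = (367500 + 172000) − 155000 = 384500 km³/yr.
Box C throughput = its input = 384500 km³/yr; τ = 69900 / 384500 = 0.1818 yr.

0.182 yr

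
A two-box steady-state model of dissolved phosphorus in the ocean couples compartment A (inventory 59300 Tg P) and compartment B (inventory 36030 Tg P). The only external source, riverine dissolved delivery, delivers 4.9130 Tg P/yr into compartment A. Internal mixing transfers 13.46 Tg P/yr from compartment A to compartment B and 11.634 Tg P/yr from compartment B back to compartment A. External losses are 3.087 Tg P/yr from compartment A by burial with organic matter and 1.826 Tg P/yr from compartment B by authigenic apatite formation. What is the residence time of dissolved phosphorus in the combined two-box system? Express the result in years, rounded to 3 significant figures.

For the system as a whole, the A↔B exchange is internal and contributes nothing to the throughput; only the external sinks remove mass.
M_total = 59300 + 36030 = 95330 Tg P.
ΣF_external_out = 3.087 + 1.826 = 4.9130 Tg P/yr.
τ = M_total / ΣF_ext = 95330 / 4.9130 = 19400 yr.

19400 yr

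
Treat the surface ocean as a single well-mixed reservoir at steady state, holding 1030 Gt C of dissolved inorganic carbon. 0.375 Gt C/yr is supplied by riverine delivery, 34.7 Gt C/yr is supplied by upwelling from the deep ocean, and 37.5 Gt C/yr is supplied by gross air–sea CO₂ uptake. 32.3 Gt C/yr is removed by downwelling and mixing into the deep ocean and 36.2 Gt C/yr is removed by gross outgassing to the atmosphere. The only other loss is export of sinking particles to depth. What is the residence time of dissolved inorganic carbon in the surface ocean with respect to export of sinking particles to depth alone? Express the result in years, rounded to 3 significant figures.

At steady state ΣF_in = ΣF_out.
ΣF_in = 0.375 + 34.7 + 37.5 = 72.575 Gt C/yr.
Export of sinking particles to depth flux = ΣF_in − (32.3 + 36.2) = 72.575 − 68.50 = 4.075 Gt C/yr.
τ = M / F = 1030 / 4.075 = 252.8 yr.

253 yr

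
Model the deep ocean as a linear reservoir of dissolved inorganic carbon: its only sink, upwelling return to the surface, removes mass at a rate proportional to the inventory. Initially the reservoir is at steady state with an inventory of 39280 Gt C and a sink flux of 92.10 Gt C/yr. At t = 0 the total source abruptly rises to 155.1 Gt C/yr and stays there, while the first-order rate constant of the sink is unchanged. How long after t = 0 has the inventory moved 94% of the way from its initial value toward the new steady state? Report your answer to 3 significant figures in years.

τ = M₀/F₀ = 39280/92.10 = 426.5 yr.
The remaining gap fraction is e^(−t/τ); 94% covered ⇒ e^(−t/τ) = 0.0600.
t = −τ ln(0.0600) = 426.5 × 2.813 = 1200 yr.

1200 yr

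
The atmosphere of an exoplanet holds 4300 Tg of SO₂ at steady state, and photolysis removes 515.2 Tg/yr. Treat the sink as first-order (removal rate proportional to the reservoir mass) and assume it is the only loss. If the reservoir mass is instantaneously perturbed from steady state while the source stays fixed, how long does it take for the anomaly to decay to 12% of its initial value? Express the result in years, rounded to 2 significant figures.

18 yr

For a linear reservoir the anomaly decays as exp(−t/τ) with τ = M/F = 4300/515.2 = 8.346 yr.
exp(−t/τ) = 0.12 ⇒ t = −τ ln(0.12) = 8.346 × 2.120 = 17.70 yr.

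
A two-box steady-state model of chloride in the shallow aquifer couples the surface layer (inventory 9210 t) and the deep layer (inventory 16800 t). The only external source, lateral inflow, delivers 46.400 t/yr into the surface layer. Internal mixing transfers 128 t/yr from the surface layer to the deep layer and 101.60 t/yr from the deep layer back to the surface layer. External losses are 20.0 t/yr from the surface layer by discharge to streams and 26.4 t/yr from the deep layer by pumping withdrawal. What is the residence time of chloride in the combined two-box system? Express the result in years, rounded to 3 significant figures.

For the system as a whole, the A↔B exchange is internal and contributes nothing to the throughput; only the external sinks remove mass.
M_total = 9210 + 16800 = 26010 t.
ΣF_external_out = 20.0 + 26.4 = 46.400 t/yr.
τ = M_total / ΣF_ext = 26010 / 46.400 = 560.6 yr.

561 yr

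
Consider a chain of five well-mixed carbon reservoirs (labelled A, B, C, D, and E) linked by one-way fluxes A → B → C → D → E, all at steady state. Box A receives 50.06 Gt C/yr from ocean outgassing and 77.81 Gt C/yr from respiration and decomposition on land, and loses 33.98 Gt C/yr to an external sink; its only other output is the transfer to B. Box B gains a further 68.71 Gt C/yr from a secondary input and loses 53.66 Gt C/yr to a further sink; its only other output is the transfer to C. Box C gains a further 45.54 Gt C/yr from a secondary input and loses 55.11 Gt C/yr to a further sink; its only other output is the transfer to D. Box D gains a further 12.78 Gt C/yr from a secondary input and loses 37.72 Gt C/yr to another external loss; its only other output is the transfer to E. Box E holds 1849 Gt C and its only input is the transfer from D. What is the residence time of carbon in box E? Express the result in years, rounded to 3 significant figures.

Box A: F(A→B) = (50.06 + 77.81) − 33.98 = 93.890 Gt C/yr.
Box B: F(B→C) = (93.890 + 68.71) − 53.66 = 108.94 Gt C/yr.
Box C: F(C→D) = (108.94 + 45.54) − 55.11 = 99.370 Gt C/yr.
Box D: F(D→E) = (99.370 + 12.78) − 37.72 = 74.430 Gt C/yr.
Box E throughput = its input = 74.430 Gt C/yr; τ = 1849 / 74.430 = 24.84 yr.

24.8 yr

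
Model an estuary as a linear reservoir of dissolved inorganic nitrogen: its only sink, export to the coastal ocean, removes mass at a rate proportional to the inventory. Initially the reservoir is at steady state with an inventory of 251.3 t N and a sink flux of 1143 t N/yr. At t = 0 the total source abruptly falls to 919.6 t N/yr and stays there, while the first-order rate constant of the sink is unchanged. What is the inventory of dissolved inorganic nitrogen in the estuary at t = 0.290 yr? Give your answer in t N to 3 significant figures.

215 t N

Residence time τ = M₀/F₀ = 0.2199 yr. The eventual steady state is M_∞ = M₀·(F₁/F₀) = 251.3 × 919.6/1143 = 202.18 t N.
The anomaly ΔM(t) = M(t) − M_∞ decays as ΔM₀·e^(−t/τ) with ΔM₀ = 251.3 − 202.18 = 49.12 t N.
At t = 0.290 yr, e^(−t/τ) = e^(−1.319) = 0.2674, so ΔM = 13.13 t N and M = 202.18 + 13.13 = 215.32 t N.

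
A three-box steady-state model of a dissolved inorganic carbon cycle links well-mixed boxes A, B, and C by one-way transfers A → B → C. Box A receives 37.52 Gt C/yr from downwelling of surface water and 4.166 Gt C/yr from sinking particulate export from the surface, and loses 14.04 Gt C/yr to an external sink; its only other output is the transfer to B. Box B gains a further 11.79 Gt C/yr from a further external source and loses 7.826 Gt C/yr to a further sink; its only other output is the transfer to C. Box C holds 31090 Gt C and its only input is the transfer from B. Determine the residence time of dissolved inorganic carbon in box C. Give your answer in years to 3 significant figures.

984 yr

Box A: F(A→B) = (37.52 + 4.166) − 14.04 = 27.646 Gt C/yr.
Box B: F(B→C) = (27.646 + 11.79) − 7.826 = 31.610 Gt C/yr.
Box C throughput = its input = 31.610 Gt C/yr; τ = 31090 / 31.610 = 983.5 yr.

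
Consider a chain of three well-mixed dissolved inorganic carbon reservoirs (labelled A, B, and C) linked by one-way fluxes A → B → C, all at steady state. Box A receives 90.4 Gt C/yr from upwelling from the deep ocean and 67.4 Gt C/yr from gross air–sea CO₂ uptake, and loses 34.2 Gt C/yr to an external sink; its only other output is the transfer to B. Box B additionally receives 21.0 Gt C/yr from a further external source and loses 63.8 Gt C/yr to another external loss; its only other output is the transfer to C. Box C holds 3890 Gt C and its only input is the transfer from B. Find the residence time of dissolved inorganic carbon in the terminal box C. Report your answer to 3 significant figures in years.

48.1 yr

Box A: F(A→B) = (90.4 + 67.4) − 34.2 = 123.60 Gt C/yr.
Box B: F(B→C) = (123.60 + 21.0) − 63.8 = 80.800 Gt C/yr.
Box C throughput = its input = 80.800 Gt C/yr; τ = 3890 / 80.800 = 48.14 yr.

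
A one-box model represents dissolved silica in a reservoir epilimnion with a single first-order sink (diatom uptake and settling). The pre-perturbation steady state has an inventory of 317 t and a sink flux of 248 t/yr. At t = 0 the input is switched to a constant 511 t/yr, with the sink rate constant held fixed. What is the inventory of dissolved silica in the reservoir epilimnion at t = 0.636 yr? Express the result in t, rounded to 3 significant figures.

Residence time τ = M₀/F₀ = 1.278 yr. The eventual steady state is M_∞ = M₀·(F₁/F₀) = 317 × 511/248 = 653.17 t.
The anomaly ΔM(t) = M(t) − M_∞ decays as ΔM₀·e^(−t/τ) with ΔM₀ = 317 − 653.17 = −336.2 t.
At t = 0.636 yr, e^(−t/τ) = e^(−0.4976) = 0.6080, so ΔM = −204.4 t and M = 653.17 − 204.4 = 448.78 t.

449 t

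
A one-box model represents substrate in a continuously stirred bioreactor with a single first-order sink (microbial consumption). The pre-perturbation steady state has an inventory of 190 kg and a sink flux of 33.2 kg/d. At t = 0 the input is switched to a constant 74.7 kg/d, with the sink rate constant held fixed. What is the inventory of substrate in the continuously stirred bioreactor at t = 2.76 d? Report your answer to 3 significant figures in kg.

281 kg

τ = M₀/F₀ = 190/33.2 = 5.723 d; rate constant k = 1/τ.
New steady state M_∞ = F₁/k = F₁·τ = 74.7 × 5.723 = 427.50 kg.
M(t) = M_∞ + (M₀ − M_∞)·e^(−t/τ); t/τ = 2.76/5.723 = 0.4823, so e^(−t/τ) = 0.6174.
M(t) = 427.50 − 237.5 × 0.6174 = 280.87 kg.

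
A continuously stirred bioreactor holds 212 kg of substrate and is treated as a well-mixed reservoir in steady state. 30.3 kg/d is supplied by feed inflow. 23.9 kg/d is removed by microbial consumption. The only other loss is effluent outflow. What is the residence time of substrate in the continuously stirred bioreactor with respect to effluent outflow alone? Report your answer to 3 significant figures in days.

33.1 d

At steady state ΣF_in = ΣF_out.
ΣF_in = 30.300 kg/d.
Effluent outflow flux = ΣF_in − (23.9) = 30.300 − 23.90 = 6.400 kg/d.
τ = M / F = 212 / 6.400 = 33.12 d.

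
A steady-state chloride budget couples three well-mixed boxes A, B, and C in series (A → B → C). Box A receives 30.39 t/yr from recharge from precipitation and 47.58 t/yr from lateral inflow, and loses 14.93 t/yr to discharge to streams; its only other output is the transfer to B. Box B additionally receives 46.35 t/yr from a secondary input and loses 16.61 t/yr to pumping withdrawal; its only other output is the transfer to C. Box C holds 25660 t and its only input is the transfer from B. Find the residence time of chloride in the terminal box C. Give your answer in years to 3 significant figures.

277 yr

Box A: F(A→B) = (30.39 + 47.58) − 14.93 = 63.040 t/yr.
Box B: F(B→C) = (63.040 + 46.35) − 16.61 = 92.780 t/yr.
Box C throughput = its input = 92.780 t/yr; τ = 25660 / 92.780 = 276.6 yr.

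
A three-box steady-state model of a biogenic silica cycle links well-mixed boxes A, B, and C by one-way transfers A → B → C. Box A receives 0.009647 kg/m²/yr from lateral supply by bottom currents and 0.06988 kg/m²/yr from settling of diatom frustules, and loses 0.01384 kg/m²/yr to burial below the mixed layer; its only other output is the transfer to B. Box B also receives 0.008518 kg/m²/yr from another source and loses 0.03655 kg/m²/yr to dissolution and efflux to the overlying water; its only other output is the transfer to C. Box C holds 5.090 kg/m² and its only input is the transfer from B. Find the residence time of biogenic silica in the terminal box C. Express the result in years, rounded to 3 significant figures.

135 yr

Box A: F(A→B) = (0.009647 + 0.06988) − 0.01384 = 0.065687 kg/m²/yr.
Box B: F(B→C) = (0.065687 + 0.008518) − 0.03655 = 0.037655 kg/m²/yr.
Box C throughput = its input = 0.037655 kg/m²/yr; τ = 5.090 / 0.037655 = 135.2 yr.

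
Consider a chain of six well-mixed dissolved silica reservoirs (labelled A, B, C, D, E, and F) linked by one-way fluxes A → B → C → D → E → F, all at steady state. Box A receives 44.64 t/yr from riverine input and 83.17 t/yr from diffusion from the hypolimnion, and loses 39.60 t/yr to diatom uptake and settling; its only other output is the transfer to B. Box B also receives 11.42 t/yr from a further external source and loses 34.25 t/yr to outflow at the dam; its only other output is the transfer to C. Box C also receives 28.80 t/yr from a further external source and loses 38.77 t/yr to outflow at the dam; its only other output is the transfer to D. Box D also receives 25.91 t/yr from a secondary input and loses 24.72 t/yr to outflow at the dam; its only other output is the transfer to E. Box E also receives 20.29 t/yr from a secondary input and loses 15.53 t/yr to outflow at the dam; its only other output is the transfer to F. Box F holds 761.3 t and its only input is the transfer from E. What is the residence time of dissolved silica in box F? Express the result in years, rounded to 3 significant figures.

12.4 yr

Box A: F(A→B) = (44.64 + 83.17) − 39.60 = 88.210 t/yr.
Box B: F(B→C) = (88.210 + 11.42) − 34.25 = 65.380 t/yr.
Box C: F(C→D) = (65.380 + 28.80) − 38.77 = 55.410 t/yr.
Box D: F(D→E) = (55.410 + 25.91) − 24.72 = 56.600 t/yr.
Box E: F(E→F) = (56.600 + 20.29) − 15.53 = 61.360 t/yr.
Box F throughput = its input = 61.360 t/yr; τ = 761.3 / 61.360 = 12.41 yr.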